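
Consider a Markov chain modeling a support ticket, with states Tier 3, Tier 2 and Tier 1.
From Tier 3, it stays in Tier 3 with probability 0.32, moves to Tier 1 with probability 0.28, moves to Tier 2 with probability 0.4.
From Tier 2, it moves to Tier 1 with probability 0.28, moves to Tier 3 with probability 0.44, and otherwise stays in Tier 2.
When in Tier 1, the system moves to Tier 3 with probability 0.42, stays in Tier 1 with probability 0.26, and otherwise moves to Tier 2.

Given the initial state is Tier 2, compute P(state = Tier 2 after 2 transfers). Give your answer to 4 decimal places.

0.3440

Sum over the intermediate state after 1 transfer:
P = P(Tier 2→Tier 3)·P(Tier 3→Tier 2) + P(Tier 2→Tier 2)·P(Tier 2→Tier 2) + P(Tier 2→Tier 1)·P(Tier 1→Tier 2)
  = 0.44×0.4 + 0.28×0.28 + 0.28×0.32
  = 0.1760 + 0.0784 + 0.0896 = 0.3440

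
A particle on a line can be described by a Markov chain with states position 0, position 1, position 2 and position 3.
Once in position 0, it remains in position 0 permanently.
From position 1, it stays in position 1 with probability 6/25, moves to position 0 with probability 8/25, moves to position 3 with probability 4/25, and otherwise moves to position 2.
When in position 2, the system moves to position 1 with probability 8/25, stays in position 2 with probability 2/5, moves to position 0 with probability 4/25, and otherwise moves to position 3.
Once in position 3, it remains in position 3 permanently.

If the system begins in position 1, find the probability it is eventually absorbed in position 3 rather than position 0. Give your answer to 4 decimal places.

0.3537

Let h(s) be the probability of absorption at position 3 starting from transient state s. Then h(position 3) = 1 and h(position 0) = 0. By first-step analysis:
h(position 1) = 0.32·0 + 0.24·h(position 1) + 0.28·h(position 2) + 0.16·1
h(position 2) = 0.16·0 + 0.32·h(position 1) + 0.4·h(position 2) + 0.12·1
Solving: h(position 1) = 0.3537, h(position 2) = 0.3886.
Starting from position 1, the probability is 0.3537.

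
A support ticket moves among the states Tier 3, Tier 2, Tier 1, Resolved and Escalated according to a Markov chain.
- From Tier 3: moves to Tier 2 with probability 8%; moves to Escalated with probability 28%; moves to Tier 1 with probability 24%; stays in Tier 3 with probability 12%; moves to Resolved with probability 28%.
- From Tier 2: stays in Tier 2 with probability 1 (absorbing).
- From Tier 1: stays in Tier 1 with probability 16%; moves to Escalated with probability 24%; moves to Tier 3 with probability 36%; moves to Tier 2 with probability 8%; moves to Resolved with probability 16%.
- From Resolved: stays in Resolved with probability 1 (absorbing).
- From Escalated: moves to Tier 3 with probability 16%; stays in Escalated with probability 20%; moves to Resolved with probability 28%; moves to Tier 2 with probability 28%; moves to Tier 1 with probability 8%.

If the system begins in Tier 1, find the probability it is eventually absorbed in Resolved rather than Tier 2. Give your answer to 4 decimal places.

Let h(s) be the probability of absorption at Resolved starting from transient state s. Then h(Resolved) = 1 and h(Tier 2) = 0. By first-step analysis:
h(Tier 3) = 0.12·h(Tier 3) + 0.08·0 + 0.24·h(Tier 1) + 0.28·1 + 0.28·h(Escalated)
h(Tier 1) = 0.36·h(Tier 3) + 0.08·0 + 0.16·h(Tier 1) + 0.16·1 + 0.24·h(Escalated)
h(Escalated) = 0.16·h(Tier 3) + 0.28·0 + 0.08·h(Tier 1) + 0.28·1 + 0.2·h(Escalated)
Solving: h(Tier 3) = 0.6640, h(Tier 1) = 0.6310, h(Escalated) = 0.5459.
Starting from Tier 1, the probability is 0.6310.

0.6310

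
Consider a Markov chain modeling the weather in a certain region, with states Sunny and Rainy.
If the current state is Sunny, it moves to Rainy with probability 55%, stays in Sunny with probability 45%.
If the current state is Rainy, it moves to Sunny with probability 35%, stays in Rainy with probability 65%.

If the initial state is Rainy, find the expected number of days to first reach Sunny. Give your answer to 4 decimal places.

Let t(s) be the expected number of days to first reach Sunny from state s, with t(Sunny) = 0. Conditioning on the first day:
t(Rainy) = 1 + 0.65·t(Rainy)
Solving: t(Rainy) = 2.8571.
Expected days from Rainy to Sunny: 2.8571.

2.8571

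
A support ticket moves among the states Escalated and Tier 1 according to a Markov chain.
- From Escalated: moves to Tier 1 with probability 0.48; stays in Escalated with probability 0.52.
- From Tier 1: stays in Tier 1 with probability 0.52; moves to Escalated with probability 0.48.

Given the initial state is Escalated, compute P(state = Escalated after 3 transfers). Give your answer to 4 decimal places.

Propagate the distribution vector 3 transfers from Escalated.
After 0 transfers: (1.0000, 0.0000)
After 1 transfer: (0.5200, 0.4800)
After 2 transfers: (0.5008, 0.4992)
After 3 transfers: (0.5000, 0.5000)
P(in Escalated after 3 transfers) = 0.5000

0.5000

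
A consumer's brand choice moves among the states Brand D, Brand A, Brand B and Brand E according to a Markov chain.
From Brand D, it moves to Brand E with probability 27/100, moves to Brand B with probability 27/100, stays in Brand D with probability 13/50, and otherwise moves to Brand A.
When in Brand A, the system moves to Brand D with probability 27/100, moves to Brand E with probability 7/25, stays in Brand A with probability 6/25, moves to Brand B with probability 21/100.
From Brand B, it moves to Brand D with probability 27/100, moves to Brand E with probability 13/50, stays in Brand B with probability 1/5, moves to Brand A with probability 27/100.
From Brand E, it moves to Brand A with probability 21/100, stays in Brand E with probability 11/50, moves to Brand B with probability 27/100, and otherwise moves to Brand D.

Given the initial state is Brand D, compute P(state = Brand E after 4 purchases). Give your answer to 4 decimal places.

0.2570

Propagate the distribution vector 4 purchases from Brand D.
After 0 purchases: (1.0000, 0.0000, 0.0000, 0.0000)
After 1 purchase: (0.2600, 0.2000, 0.2700, 0.2700)
After 2 purchases: (0.2755, 0.2296, 0.2391, 0.2558)
After 3 purchases: (0.2749, 0.2285, 0.2395, 0.2571)
After 4 purchases: (0.2750, 0.2285, 0.2395, 0.2570)
P(in Brand E after 4 purchases) = 0.2570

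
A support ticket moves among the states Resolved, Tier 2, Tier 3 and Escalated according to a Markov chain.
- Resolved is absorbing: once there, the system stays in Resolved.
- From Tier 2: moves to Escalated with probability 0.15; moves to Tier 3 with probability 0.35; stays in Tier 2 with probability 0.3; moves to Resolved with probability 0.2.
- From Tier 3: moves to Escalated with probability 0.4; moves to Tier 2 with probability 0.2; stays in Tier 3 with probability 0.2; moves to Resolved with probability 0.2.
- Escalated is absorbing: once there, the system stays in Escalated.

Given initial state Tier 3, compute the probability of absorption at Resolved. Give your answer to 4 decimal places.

Let h(s) be the probability of absorption at Resolved starting from transient state s. Then h(Resolved) = 1 and h(Escalated) = 0. By first-step analysis:
h(Tier 2) = 0.2·1 + 0.3·h(Tier 2) + 0.35·h(Tier 3) + 0.15·0
h(Tier 3) = 0.2·1 + 0.2·h(Tier 2) + 0.2·h(Tier 3) + 0.4·0
Solving: h(Tier 2) = 0.4694, h(Tier 3) = 0.3673.
Starting from Tier 3, the probability is 0.3673.

0.3673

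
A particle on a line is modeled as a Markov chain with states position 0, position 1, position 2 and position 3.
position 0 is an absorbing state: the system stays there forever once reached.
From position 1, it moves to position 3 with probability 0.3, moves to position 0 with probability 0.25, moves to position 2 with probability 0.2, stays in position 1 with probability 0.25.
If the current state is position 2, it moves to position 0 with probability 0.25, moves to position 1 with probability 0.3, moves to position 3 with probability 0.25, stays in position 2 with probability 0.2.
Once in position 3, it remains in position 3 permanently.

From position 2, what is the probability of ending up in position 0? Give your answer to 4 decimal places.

Let h(s) be the probability of absorption at position 0 starting from transient state s. Then h(position 0) = 1 and h(position 3) = 0. By first-step analysis:
h(position 1) = 0.25·1 + 0.25·h(position 1) + 0.2·h(position 2) + 0.3·0
h(position 2) = 0.25·1 + 0.3·h(position 1) + 0.2·h(position 2) + 0.25·0
Solving: h(position 1) = 0.4630, h(position 2) = 0.4861.
Starting from position 2, the probability is 0.4861.

0.4861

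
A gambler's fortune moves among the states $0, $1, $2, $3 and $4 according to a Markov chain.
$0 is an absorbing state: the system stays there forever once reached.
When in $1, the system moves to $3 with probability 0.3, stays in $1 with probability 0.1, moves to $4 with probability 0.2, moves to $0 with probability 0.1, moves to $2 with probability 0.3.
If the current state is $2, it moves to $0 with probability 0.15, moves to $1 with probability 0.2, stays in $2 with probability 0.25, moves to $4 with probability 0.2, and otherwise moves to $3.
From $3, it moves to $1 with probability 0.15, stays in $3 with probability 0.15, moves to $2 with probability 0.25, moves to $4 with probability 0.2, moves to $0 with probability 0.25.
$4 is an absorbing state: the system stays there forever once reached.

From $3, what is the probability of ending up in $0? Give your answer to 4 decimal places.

0.5012

Let h(s) be the probability of absorption at $0 starting from transient state s. Then h($0) = 1 and h($4) = 0. By first-step analysis:
h($1) = 0.1·1 + 0.1·h($1) + 0.3·h($2) + 0.3·h($3) + 0.2·0
h($2) = 0.15·1 + 0.2·h($1) + 0.25·h($2) + 0.2·h($3) + 0.2·0
h($3) = 0.25·1 + 0.15·h($1) + 0.25·h($2) + 0.15·h($3) + 0.2·0
Solving: h($1) = 0.4274, h($2) = 0.4476, h($3) = 0.5012.
Starting from $3, the probability is 0.5012.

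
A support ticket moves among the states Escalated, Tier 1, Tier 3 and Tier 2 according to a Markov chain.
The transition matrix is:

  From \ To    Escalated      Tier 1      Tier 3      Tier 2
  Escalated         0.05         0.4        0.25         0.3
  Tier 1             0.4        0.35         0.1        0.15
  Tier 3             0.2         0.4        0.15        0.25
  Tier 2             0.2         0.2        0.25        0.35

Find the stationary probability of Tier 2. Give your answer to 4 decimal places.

0.2537

Let the stationary distribution be π with π = πP and π_1 + π_2 + π_3 + π_4 = 1.
π_1 = 0.05·π_1 + 0.4·π_2 + 0.2·π_3 + 0.2·π_4
π_2 = 0.4·π_1 + 0.35·π_2 + 0.4·π_3 + 0.2·π_4
π_3 = 0.25·π_1 + 0.1·π_2 + 0.15·π_3 + 0.25·π_4
Solving with the normalization constraint gives π = (0.2318, 0.3326, 0.1819, 0.2537).
So the stationary probability of Tier 2 is 0.2537.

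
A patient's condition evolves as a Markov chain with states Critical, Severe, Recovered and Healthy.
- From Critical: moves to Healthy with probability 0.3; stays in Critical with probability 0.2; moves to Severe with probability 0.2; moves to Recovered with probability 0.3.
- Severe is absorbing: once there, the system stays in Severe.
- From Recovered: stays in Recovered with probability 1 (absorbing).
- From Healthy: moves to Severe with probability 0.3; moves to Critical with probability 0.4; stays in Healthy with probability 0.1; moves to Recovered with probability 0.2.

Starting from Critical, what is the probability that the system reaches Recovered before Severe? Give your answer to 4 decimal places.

Let h(s) be the probability of absorption at Recovered starting from transient state s. Then h(Recovered) = 1 and h(Severe) = 0. By first-step analysis:
h(Critical) = 0.2·h(Critical) + 0.2·0 + 0.3·1 + 0.3·h(Healthy)
h(Healthy) = 0.4·h(Critical) + 0.3·0 + 0.2·1 + 0.1·h(Healthy)
Solving: h(Critical) = 0.5500, h(Healthy) = 0.4667.
Starting from Critical, the probability is 0.5500.

0.5500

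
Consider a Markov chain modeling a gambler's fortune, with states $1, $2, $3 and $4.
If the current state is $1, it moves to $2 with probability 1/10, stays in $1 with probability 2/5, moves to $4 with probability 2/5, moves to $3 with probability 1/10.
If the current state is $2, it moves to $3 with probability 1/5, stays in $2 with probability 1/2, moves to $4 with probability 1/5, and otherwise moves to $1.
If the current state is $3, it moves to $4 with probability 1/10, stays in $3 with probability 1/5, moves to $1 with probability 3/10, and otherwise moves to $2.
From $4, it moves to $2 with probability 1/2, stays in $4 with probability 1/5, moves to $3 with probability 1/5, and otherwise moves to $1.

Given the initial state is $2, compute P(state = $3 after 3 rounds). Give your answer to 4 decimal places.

Propagate the distribution vector 3 rounds from $2.
After 0 rounds: (0.0000, 1.0000, 0.0000, 0.0000)
After 1 round: (0.1000, 0.5000, 0.2000, 0.2000)
After 2 rounds: (0.1700, 0.4400, 0.1900, 0.2000)
After 3 rounds: (0.1890, 0.4130, 0.1830, 0.2150)
P(in $3 after 3 rounds) = 0.1830

0.1830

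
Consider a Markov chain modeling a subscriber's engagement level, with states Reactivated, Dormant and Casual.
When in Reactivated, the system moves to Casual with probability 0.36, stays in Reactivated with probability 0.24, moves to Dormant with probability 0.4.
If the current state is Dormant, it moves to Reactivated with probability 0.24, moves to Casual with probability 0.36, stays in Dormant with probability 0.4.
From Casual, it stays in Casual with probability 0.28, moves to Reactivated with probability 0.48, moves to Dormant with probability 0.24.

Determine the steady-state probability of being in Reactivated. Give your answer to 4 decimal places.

0.3200

Let the stationary distribution be π with π = πP and π_1 + π_2 + π_3 = 1.
π_1 = 0.24·π_1 + 0.24·π_2 + 0.48·π_3
π_2 = 0.4·π_1 + 0.4·π_2 + 0.24·π_3
Solving with the normalization constraint gives π = (0.3200, 0.3467, 0.3333).
So the stationary probability of Reactivated is 0.3200.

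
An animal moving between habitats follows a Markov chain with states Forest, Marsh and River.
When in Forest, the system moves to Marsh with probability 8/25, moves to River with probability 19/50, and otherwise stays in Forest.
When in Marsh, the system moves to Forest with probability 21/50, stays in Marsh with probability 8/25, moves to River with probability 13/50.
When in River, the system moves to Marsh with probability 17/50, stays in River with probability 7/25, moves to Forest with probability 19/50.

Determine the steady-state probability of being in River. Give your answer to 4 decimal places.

0.3099

Let the stationary distribution be π with π = πP and π_1 + π_2 + π_3 = 1.
π_1 = 0.3·π_1 + 0.42·π_2 + 0.38·π_3
π_2 = 0.32·π_1 + 0.32·π_2 + 0.34·π_3
Solving with the normalization constraint gives π = (0.3639, 0.3262, 0.3099).
So the stationary probability of River is 0.3099.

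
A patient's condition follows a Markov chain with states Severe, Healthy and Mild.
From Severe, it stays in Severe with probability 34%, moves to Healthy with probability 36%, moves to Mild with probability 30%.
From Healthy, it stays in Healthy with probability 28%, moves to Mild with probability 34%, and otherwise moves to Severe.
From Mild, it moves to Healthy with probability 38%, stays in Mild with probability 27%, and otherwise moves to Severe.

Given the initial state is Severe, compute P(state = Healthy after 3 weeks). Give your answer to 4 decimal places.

Propagate the distribution vector 3 weeks from Severe.
After 0 weeks: (1.0000, 0.0000, 0.0000)
After 1 week: (0.3400, 0.3600, 0.3000)
After 2 weeks: (0.3574, 0.3372, 0.3054)
After 3 weeks: (0.3565, 0.3391, 0.3043)
P(in Healthy after 3 weeks) = 0.3391

0.3391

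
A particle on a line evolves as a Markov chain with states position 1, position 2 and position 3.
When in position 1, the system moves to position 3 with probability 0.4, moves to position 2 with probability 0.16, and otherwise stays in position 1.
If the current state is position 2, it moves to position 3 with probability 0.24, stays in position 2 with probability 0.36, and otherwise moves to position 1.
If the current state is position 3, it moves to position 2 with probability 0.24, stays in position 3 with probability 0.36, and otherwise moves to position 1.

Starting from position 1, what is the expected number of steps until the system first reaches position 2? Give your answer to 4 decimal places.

Let t(s) be the expected number of steps to first reach position 2 from state s, with t(position 2) = 0. Conditioning on the first step:
t(position 1) = 1 + 0.44·t(position 1) + 0.4·t(position 3)
t(position 3) = 1 + 0.4·t(position 1) + 0.36·t(position 3)
Solving: t(position 1) = 5.2419, t(position 3) = 4.8387.
Expected steps from position 1 to position 2: 5.2419.

5.2419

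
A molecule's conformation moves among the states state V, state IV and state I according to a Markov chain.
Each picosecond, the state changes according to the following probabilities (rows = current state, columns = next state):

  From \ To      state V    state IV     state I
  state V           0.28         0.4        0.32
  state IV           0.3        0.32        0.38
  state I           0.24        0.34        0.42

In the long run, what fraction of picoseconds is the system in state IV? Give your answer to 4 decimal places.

0.3493

Let the stationary distribution be π with π = πP and π_1 + π_2 + π_3 = 1.
π_1 = 0.28·π_1 + 0.3·π_2 + 0.24·π_3
π_2 = 0.4·π_1 + 0.32·π_2 + 0.34·π_3
Solving with the normalization constraint gives π = (0.2718, 0.3493, 0.3788).
So the stationary probability of state IV is 0.3493.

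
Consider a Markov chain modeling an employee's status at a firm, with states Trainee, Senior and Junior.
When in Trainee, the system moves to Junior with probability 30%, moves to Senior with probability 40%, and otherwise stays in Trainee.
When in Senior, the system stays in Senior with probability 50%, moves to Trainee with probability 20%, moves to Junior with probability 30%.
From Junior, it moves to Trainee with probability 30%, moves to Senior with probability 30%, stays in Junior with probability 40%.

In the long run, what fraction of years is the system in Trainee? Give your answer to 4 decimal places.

0.2593

Let the stationary distribution be π with π = πP and π_1 + π_2 + π_3 = 1.
π_1 = 0.3·π_1 + 0.2·π_2 + 0.3·π_3
π_2 = 0.4·π_1 + 0.5·π_2 + 0.3·π_3
Solving with the normalization constraint gives π = (0.2593, 0.4074, 0.3333).
So the stationary probability of Trainee is 0.2593.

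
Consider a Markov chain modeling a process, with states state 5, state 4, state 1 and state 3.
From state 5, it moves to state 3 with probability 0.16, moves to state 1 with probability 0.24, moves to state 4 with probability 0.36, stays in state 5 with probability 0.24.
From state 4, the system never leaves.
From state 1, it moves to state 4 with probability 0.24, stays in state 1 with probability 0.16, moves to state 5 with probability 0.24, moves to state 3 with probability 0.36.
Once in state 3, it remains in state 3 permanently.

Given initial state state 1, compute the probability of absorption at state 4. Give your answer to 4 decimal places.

Let h(s) be the probability of absorption at state 4 starting from transient state s. Then h(state 4) = 1 and h(state 3) = 0. By first-step analysis:
h(state 5) = 0.24·h(state 5) + 0.36·1 + 0.24·h(state 1) + 0.16·0
h(state 1) = 0.24·h(state 5) + 0.24·1 + 0.16·h(state 1) + 0.36·0
Solving: h(state 5) = 0.6198, h(state 1) = 0.4628.
Starting from state 1, the probability is 0.4628.

0.4628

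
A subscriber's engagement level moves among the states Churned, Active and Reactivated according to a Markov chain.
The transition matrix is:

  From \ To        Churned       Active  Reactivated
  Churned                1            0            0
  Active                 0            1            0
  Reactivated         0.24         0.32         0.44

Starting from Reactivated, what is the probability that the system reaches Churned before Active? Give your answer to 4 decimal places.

Let h(s) be the probability of absorption at Churned starting from transient state s. Then h(Churned) = 1 and h(Active) = 0. By first-step analysis:
h(Reactivated) = 0.24·1 + 0.32·0 + 0.44·h(Reactivated)
Solving: h(Reactivated) = 0.4286.
Starting from Reactivated, the probability is 0.4286.

0.4286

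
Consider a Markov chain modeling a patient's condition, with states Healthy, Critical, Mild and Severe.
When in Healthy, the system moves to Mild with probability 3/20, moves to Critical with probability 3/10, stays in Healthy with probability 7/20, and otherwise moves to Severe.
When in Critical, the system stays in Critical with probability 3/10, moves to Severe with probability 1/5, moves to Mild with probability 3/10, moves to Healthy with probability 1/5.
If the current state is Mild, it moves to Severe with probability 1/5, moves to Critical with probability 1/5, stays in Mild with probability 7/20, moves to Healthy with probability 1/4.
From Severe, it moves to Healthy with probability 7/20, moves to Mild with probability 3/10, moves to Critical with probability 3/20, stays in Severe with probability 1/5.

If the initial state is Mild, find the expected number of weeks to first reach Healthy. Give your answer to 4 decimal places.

Let t(s) be the expected number of weeks to first reach Healthy from state s, with t(Healthy) = 0. Conditioning on the first week:
t(Critical) = 1 + 0.3·t(Critical) + 0.3·t(Mild) + 0.2·t(Severe)
t(Mild) = 1 + 0.2·t(Critical) + 0.35·t(Mild) + 0.2·t(Severe)
t(Severe) = 1 + 0.15·t(Critical) + 0.3·t(Mild) + 0.2·t(Severe)
Solving: t(Critical) = 4.0685, t(Mild) = 3.8544, t(Severe) = 3.4582.
Expected weeks from Mild to Healthy: 3.8544.

3.8544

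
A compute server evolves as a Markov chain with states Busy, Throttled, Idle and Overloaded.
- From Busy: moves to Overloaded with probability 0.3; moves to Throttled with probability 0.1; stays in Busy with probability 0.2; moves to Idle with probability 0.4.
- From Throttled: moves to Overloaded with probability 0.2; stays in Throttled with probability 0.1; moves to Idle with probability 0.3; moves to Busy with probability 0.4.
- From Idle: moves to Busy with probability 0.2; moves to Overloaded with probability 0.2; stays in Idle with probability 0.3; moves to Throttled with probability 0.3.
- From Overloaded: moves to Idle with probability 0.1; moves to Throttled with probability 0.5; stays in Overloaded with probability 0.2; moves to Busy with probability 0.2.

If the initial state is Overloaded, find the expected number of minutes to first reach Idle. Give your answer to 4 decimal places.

4.2775

Let t(s) be the expected number of minutes to first reach Idle from state s, with t(Idle) = 0. Conditioning on the first minute:
t(Busy) = 1 + 0.2·t(Busy) + 0.1·t(Throttled) + 0.3·t(Overloaded)
t(Throttled) = 1 + 0.4·t(Busy) + 0.1·t(Throttled) + 0.2·t(Overloaded)
t(Overloaded) = 1 + 0.2·t(Busy) + 0.5·t(Throttled) + 0.2·t(Overloaded)
Solving: t(Busy) = 3.2948, t(Throttled) = 3.5260, t(Overloaded) = 4.2775.
Expected minutes from Overloaded to Idle: 4.2775.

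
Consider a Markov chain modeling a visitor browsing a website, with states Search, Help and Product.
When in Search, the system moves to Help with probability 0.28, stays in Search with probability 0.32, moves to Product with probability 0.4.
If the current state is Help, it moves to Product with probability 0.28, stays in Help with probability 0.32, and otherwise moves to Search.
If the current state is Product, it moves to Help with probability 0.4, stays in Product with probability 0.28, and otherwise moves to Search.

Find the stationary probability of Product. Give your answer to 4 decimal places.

Let the stationary distribution be π with π = πP and π_1 + π_2 + π_3 = 1.
π_1 = 0.32·π_1 + 0.4·π_2 + 0.32·π_3
π_2 = 0.28·π_1 + 0.32·π_2 + 0.4·π_3
Solving with the normalization constraint gives π = (0.3465, 0.3319, 0.3216).
So the stationary probability of Product is 0.3216.

0.3216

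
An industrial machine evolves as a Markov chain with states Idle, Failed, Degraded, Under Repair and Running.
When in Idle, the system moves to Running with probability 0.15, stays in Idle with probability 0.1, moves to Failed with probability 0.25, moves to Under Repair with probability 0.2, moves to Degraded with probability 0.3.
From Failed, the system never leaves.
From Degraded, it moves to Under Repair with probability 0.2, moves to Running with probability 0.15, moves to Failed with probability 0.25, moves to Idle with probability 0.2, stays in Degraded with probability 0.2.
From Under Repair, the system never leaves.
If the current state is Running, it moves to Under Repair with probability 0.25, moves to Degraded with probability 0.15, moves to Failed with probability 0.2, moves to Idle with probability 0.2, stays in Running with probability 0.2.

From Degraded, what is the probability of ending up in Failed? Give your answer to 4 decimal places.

Let h(s) be the probability of absorption at Failed starting from transient state s. Then h(Failed) = 1 and h(Under Repair) = 0. By first-step analysis:
h(Idle) = 0.1·h(Idle) + 0.25·1 + 0.3·h(Degraded) + 0.2·0 + 0.15·h(Running)
h(Degraded) = 0.2·h(Idle) + 0.25·1 + 0.2·h(Degraded) + 0.2·0 + 0.15·h(Running)
h(Running) = 0.2·h(Idle) + 0.2·1 + 0.15·h(Degraded) + 0.25·0 + 0.2·h(Running)
Solving: h(Idle) = 0.5380, h(Degraded) = 0.5380, h(Running) = 0.4854.
Starting from Degraded, the probability is 0.5380.

0.5380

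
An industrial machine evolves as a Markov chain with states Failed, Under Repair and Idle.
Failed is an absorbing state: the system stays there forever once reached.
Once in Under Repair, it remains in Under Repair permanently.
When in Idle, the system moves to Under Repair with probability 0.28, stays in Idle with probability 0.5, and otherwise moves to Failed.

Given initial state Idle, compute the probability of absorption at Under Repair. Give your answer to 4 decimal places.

0.5600

Let h(s) be the probability of absorption at Under Repair starting from transient state s. Then h(Under Repair) = 1 and h(Failed) = 0. By first-step analysis:
h(Idle) = 0.22·0 + 0.28·1 + 0.5·h(Idle)
Solving: h(Idle) = 0.5600.
Starting from Idle, the probability is 0.5600.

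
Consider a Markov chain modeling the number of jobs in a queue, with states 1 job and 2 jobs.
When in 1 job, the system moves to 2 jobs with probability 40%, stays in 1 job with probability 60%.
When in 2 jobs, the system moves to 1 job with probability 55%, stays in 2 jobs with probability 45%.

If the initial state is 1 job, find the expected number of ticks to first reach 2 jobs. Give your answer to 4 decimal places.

Let t(s) be the expected number of ticks to first reach 2 jobs from state s, with t(2 jobs) = 0. Conditioning on the first tick:
t(1 job) = 1 + 0.6·t(1 job)
Solving: t(1 job) = 2.5000.
Expected ticks from 1 job to 2 jobs: 2.5000.

2.5000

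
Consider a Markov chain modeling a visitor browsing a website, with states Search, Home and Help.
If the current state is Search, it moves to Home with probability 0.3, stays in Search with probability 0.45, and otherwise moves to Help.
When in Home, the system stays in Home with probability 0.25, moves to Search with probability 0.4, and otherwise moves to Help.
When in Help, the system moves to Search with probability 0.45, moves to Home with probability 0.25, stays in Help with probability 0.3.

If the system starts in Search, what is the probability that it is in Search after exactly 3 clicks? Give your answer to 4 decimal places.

Propagate the distribution vector 3 clicks from Search.
After 0 clicks: (1.0000, 0.0000, 0.0000)
After 1 click: (0.4500, 0.3000, 0.2500)
After 2 clicks: (0.4350, 0.2725, 0.2925)
After 3 clicks: (0.4364, 0.2718, 0.2919)
P(in Search after 3 clicks) = 0.4364

0.4364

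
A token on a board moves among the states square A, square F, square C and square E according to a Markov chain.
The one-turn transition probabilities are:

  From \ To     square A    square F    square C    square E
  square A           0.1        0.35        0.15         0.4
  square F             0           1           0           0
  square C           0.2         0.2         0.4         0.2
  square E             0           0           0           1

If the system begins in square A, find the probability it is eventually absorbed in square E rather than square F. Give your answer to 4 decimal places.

0.5294

Let h(s) be the probability of absorption at square E starting from transient state s. Then h(square E) = 1 and h(square F) = 0. By first-step analysis:
h(square A) = 0.1·h(square A) + 0.35·0 + 0.15·h(square C) + 0.4·1
h(square C) = 0.2·h(square A) + 0.2·0 + 0.4·h(square C) + 0.2·1
Solving: h(square A) = 0.5294, h(square C) = 0.5098.
Starting from square A, the probability is 0.5294.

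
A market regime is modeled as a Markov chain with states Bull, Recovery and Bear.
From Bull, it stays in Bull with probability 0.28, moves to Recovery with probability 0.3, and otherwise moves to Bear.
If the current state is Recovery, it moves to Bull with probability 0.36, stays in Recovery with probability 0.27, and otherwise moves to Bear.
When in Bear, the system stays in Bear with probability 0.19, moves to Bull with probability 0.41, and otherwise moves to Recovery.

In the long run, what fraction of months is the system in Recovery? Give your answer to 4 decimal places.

Let the stationary distribution be π with π = πP and π_1 + π_2 + π_3 = 1.
π_1 = 0.28·π_1 + 0.36·π_2 + 0.41·π_3
π_2 = 0.3·π_1 + 0.27·π_2 + 0.4·π_3
Solving with the normalization constraint gives π = (0.3485, 0.3231, 0.3283).
So the stationary probability of Recovery is 0.3231.

0.3231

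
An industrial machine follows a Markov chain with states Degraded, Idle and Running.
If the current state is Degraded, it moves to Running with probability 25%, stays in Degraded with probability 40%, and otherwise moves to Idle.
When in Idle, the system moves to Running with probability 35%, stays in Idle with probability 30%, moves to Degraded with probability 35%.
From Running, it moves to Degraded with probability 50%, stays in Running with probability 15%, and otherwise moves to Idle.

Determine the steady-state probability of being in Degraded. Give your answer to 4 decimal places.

0.4091

Let the stationary distribution be π with π = πP and π_1 + π_2 + π_3 = 1.
π_1 = 0.4·π_1 + 0.35·π_2 + 0.5·π_3
π_2 = 0.35·π_1 + 0.3·π_2 + 0.35·π_3
Solving with the normalization constraint gives π = (0.4091, 0.3333, 0.2576).
So the stationary probability of Degraded is 0.4091.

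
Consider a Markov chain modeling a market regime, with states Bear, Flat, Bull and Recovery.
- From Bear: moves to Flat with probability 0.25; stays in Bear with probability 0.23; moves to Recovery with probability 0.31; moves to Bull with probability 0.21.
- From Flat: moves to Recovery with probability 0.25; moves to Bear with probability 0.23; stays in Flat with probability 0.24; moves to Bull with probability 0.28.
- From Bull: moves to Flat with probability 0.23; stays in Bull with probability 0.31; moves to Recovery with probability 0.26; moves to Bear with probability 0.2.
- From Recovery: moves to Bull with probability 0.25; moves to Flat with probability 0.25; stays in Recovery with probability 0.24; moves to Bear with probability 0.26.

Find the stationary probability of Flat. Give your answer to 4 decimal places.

0.2423

Let the stationary distribution be π with π = πP and π_1 + π_2 + π_3 + π_4 = 1.
π_1 = 0.23·π_1 + 0.23·π_2 + 0.2·π_3 + 0.26·π_4
π_2 = 0.25·π_1 + 0.24·π_2 + 0.23·π_3 + 0.25·π_4
π_3 = 0.21·π_1 + 0.28·π_2 + 0.31·π_3 + 0.25·π_4
Solving with the normalization constraint gives π = (0.2300, 0.2423, 0.2639, 0.2638).
So the stationary probability of Flat is 0.2423.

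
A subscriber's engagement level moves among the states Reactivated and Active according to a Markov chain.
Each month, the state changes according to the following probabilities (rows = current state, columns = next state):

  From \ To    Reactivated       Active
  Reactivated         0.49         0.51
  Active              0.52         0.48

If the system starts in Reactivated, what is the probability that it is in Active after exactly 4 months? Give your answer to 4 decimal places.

0.4951

Propagate the distribution vector 4 months from Reactivated.
After 0 months: (1.0000, 0.0000)
After 1 month: (0.4900, 0.5100)
After 2 months: (0.5053, 0.4947)
After 3 months: (0.5048, 0.4952)
After 4 months: (0.5049, 0.4951)
P(in Active after 4 months) = 0.4951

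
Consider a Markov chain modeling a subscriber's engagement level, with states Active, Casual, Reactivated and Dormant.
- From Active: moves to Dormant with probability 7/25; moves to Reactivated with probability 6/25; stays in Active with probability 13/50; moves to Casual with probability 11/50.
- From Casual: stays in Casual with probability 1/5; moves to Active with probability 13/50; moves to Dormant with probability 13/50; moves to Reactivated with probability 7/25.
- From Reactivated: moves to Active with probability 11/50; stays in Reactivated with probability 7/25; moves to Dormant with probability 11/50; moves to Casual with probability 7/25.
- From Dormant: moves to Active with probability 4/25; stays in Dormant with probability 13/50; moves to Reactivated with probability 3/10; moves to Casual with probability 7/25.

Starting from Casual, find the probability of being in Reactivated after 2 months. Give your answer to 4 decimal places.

0.2748

Propagate the distribution vector 2 months from Casual.
After 0 months: (0.0000, 1.0000, 0.0000, 0.0000)
After 1 month: (0.2600, 0.2000, 0.2800, 0.2600)
After 2 months: (0.2228, 0.2484, 0.2748, 0.2540)
P(in Reactivated after 2 months) = 0.2748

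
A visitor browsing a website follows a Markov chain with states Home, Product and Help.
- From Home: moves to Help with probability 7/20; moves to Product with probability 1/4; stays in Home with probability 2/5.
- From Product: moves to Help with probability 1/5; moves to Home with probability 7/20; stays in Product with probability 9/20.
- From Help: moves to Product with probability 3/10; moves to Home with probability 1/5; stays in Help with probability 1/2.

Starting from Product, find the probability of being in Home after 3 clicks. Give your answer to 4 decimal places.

0.3200

Propagate the distribution vector 3 clicks from Product.
After 0 clicks: (0.0000, 1.0000, 0.0000)
After 1 click: (0.3500, 0.4500, 0.2000)
After 2 clicks: (0.3375, 0.3500, 0.3125)
After 3 clicks: (0.3200, 0.3356, 0.3444)
P(in Home after 3 clicks) = 0.3200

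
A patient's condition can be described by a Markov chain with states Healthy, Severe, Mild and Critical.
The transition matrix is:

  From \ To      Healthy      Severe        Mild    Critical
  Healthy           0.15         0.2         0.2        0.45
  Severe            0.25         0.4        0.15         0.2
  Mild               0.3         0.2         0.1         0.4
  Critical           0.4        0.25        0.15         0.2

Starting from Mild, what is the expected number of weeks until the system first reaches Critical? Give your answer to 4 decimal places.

2.7586

Let t(s) be the expected number of weeks to first reach Critical from state s, with t(Critical) = 0. Conditioning on the first week:
t(Healthy) = 1 + 0.15·t(Healthy) + 0.2·t(Severe) + 0.2·t(Mild)
t(Severe) = 1 + 0.25·t(Healthy) + 0.4·t(Severe) + 0.15·t(Mild)
t(Mild) = 1 + 0.3·t(Healthy) + 0.2·t(Severe) + 0.1·t(Mild)
Solving: t(Healthy) = 2.6387, t(Severe) = 3.4558, t(Mild) = 2.7586.
Expected weeks from Mild to Critical: 2.7586.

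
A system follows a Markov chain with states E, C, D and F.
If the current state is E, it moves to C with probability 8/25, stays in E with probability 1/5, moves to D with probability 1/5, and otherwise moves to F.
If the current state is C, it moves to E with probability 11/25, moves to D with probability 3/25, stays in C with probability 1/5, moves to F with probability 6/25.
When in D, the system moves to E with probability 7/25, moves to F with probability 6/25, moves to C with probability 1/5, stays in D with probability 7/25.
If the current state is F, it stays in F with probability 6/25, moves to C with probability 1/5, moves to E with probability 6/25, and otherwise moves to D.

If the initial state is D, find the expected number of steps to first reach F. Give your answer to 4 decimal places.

3.9720

Let t(s) be the expected number of steps to first reach F from state s, with t(F) = 0. Conditioning on the first step:
t(E) = 1 + 0.2·t(E) + 0.32·t(C) + 0.2·t(D)
t(C) = 1 + 0.44·t(E) + 0.2·t(C) + 0.12·t(D)
t(D) = 1 + 0.28·t(E) + 0.2·t(C) + 0.28·t(D)
Solving: t(E) = 3.8222, t(C) = 3.9480, t(D) = 3.9720.
Expected steps from D to F: 3.9720.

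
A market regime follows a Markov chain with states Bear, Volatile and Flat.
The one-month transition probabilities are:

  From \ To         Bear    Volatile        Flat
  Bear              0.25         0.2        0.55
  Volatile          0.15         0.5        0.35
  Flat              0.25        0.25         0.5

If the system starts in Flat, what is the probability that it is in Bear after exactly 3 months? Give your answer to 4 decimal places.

0.2200

Propagate the distribution vector 3 months from Flat.
After 0 months: (0.0000, 0.0000, 1.0000)
After 1 month: (0.2500, 0.2500, 0.5000)
After 2 months: (0.2250, 0.3000, 0.4750)
After 3 months: (0.2200, 0.3138, 0.4663)
P(in Bear after 3 months) = 0.2200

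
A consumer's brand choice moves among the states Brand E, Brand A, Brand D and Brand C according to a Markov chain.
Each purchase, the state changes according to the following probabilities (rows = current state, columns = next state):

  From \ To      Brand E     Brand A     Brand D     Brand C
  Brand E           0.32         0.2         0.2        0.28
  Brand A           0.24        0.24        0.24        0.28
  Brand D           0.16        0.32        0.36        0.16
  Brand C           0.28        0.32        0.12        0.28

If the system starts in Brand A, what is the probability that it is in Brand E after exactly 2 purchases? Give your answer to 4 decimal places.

Propagate the distribution vector 2 purchases from Brand A.
After 0 purchases: (0.0000, 1.0000, 0.0000, 0.0000)
After 1 purchase: (0.2400, 0.2400, 0.2400, 0.2800)
After 2 purchases: (0.2512, 0.2720, 0.2256, 0.2512)
P(in Brand E after 2 purchases) = 0.2512

0.2512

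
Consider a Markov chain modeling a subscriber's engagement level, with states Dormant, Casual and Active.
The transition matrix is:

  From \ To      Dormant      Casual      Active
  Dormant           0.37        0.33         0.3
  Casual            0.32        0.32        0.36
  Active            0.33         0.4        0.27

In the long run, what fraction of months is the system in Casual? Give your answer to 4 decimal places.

0.3483

Let the stationary distribution be π with π = πP and π_1 + π_2 + π_3 = 1.
π_1 = 0.37·π_1 + 0.32·π_2 + 0.33·π_3
π_2 = 0.33·π_1 + 0.32·π_2 + 0.4·π_3
Solving with the normalization constraint gives π = (0.3401, 0.3483, 0.3116).
So the stationary probability of Casual is 0.3483.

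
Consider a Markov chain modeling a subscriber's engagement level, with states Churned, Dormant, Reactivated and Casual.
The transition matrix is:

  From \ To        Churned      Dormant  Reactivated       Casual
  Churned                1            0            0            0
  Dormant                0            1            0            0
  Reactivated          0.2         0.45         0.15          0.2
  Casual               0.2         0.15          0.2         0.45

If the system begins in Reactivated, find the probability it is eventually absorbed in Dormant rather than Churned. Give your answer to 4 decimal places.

Let h(s) be the probability of absorption at Dormant starting from transient state s. Then h(Dormant) = 1 and h(Churned) = 0. By first-step analysis:
h(Reactivated) = 0.2·0 + 0.45·1 + 0.15·h(Reactivated) + 0.2·h(Casual)
h(Casual) = 0.2·0 + 0.15·1 + 0.2·h(Reactivated) + 0.45·h(Casual)
Solving: h(Reactivated) = 0.6491, h(Casual) = 0.5088.
Starting from Reactivated, the probability is 0.6491.

0.6491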